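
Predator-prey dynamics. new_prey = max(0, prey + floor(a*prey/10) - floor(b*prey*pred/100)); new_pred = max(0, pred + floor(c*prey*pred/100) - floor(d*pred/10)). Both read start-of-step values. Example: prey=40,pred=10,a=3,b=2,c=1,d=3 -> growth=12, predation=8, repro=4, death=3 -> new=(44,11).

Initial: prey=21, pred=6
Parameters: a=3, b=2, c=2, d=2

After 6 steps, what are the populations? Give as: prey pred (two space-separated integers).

Step 1: prey: 21+6-2=25; pred: 6+2-1=7
Step 2: prey: 25+7-3=29; pred: 7+3-1=9
Step 3: prey: 29+8-5=32; pred: 9+5-1=13
Step 4: prey: 32+9-8=33; pred: 13+8-2=19
Step 5: prey: 33+9-12=30; pred: 19+12-3=28
Step 6: prey: 30+9-16=23; pred: 28+16-5=39

Answer: 23 39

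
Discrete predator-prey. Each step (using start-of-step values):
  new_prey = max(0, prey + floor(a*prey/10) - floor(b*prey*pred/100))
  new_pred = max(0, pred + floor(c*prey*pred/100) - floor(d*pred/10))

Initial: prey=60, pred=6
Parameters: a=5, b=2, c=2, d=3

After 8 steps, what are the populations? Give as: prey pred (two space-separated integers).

Step 1: prey: 60+30-7=83; pred: 6+7-1=12
Step 2: prey: 83+41-19=105; pred: 12+19-3=28
Step 3: prey: 105+52-58=99; pred: 28+58-8=78
Step 4: prey: 99+49-154=0; pred: 78+154-23=209
Step 5: prey: 0+0-0=0; pred: 209+0-62=147
Step 6: prey: 0+0-0=0; pred: 147+0-44=103
Step 7: prey: 0+0-0=0; pred: 103+0-30=73
Step 8: prey: 0+0-0=0; pred: 73+0-21=52

Answer: 0 52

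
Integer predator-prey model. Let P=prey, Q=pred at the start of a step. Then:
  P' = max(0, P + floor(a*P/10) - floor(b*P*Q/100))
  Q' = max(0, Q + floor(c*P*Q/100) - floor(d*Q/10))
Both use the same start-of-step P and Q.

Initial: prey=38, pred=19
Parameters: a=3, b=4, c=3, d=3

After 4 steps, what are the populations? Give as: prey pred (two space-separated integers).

Step 1: prey: 38+11-28=21; pred: 19+21-5=35
Step 2: prey: 21+6-29=0; pred: 35+22-10=47
Step 3: prey: 0+0-0=0; pred: 47+0-14=33
Step 4: prey: 0+0-0=0; pred: 33+0-9=24

Answer: 0 24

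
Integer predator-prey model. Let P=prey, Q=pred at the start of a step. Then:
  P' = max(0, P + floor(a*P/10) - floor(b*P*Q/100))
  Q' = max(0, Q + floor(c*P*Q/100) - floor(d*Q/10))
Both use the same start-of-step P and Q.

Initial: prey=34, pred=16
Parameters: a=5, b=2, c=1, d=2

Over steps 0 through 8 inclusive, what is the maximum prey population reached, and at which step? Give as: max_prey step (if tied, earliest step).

Answer: 50 3

Derivation:
Step 1: prey: 34+17-10=41; pred: 16+5-3=18
Step 2: prey: 41+20-14=47; pred: 18+7-3=22
Step 3: prey: 47+23-20=50; pred: 22+10-4=28
Step 4: prey: 50+25-28=47; pred: 28+14-5=37
Step 5: prey: 47+23-34=36; pred: 37+17-7=47
Step 6: prey: 36+18-33=21; pred: 47+16-9=54
Step 7: prey: 21+10-22=9; pred: 54+11-10=55
Step 8: prey: 9+4-9=4; pred: 55+4-11=48
Max prey = 50 at step 3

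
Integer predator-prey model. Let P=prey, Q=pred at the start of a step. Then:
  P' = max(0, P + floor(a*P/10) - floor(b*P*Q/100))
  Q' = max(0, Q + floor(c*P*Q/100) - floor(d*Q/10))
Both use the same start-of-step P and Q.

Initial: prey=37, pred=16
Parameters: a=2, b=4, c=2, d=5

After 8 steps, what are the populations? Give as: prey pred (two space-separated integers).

Answer: 8 1

Derivation:
Step 1: prey: 37+7-23=21; pred: 16+11-8=19
Step 2: prey: 21+4-15=10; pred: 19+7-9=17
Step 3: prey: 10+2-6=6; pred: 17+3-8=12
Step 4: prey: 6+1-2=5; pred: 12+1-6=7
Step 5: prey: 5+1-1=5; pred: 7+0-3=4
Step 6: prey: 5+1-0=6; pred: 4+0-2=2
Step 7: prey: 6+1-0=7; pred: 2+0-1=1
Step 8: prey: 7+1-0=8; pred: 1+0-0=1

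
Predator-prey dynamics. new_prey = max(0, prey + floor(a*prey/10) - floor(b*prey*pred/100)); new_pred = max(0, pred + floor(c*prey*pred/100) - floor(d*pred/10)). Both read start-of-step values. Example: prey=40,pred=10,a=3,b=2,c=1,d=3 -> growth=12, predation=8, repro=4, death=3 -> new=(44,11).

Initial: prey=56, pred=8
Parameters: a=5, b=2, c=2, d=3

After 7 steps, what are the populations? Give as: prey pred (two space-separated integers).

Answer: 0 64

Derivation:
Step 1: prey: 56+28-8=76; pred: 8+8-2=14
Step 2: prey: 76+38-21=93; pred: 14+21-4=31
Step 3: prey: 93+46-57=82; pred: 31+57-9=79
Step 4: prey: 82+41-129=0; pred: 79+129-23=185
Step 5: prey: 0+0-0=0; pred: 185+0-55=130
Step 6: prey: 0+0-0=0; pred: 130+0-39=91
Step 7: prey: 0+0-0=0; pred: 91+0-27=64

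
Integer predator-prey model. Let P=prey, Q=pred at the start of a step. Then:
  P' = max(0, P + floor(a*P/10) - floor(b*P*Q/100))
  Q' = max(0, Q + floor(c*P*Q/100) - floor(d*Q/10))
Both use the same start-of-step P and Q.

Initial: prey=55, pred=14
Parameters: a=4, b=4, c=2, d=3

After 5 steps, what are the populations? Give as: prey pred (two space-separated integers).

Step 1: prey: 55+22-30=47; pred: 14+15-4=25
Step 2: prey: 47+18-47=18; pred: 25+23-7=41
Step 3: prey: 18+7-29=0; pred: 41+14-12=43
Step 4: prey: 0+0-0=0; pred: 43+0-12=31
Step 5: prey: 0+0-0=0; pred: 31+0-9=22

Answer: 0 22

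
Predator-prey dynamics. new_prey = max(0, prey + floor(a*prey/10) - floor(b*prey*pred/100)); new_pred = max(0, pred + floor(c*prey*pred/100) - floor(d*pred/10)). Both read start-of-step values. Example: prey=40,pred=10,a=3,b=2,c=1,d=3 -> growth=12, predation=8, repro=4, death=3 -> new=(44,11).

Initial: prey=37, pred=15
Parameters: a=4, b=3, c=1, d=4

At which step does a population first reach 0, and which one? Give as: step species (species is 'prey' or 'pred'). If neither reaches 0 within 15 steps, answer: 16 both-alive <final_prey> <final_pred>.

Step 1: prey: 37+14-16=35; pred: 15+5-6=14
Step 2: prey: 35+14-14=35; pred: 14+4-5=13
Step 3: prey: 35+14-13=36; pred: 13+4-5=12
Step 4: prey: 36+14-12=38; pred: 12+4-4=12
Step 5: prey: 38+15-13=40; pred: 12+4-4=12
Step 6: prey: 40+16-14=42; pred: 12+4-4=12
Step 7: prey: 42+16-15=43; pred: 12+5-4=13
Step 8: prey: 43+17-16=44; pred: 13+5-5=13
Step 9: prey: 44+17-17=44; pred: 13+5-5=13
Steps 10-15: state stable at prey=44, pred=13 (no change)
No extinction within 15 steps

Answer: 16 both-alive 44 13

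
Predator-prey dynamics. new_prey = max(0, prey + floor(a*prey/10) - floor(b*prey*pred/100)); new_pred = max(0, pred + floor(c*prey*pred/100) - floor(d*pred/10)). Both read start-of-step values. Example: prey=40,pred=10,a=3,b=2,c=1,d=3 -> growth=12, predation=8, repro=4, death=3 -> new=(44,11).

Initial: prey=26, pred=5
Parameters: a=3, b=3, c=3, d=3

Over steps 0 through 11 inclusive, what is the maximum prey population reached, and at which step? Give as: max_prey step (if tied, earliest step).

Step 1: prey: 26+7-3=30; pred: 5+3-1=7
Step 2: prey: 30+9-6=33; pred: 7+6-2=11
Step 3: prey: 33+9-10=32; pred: 11+10-3=18
Step 4: prey: 32+9-17=24; pred: 18+17-5=30
Step 5: prey: 24+7-21=10; pred: 30+21-9=42
Step 6: prey: 10+3-12=1; pred: 42+12-12=42
Step 7: prey: 1+0-1=0; pred: 42+1-12=31
Step 8: prey: 0+0-0=0; pred: 31+0-9=22
Step 9: prey: 0+0-0=0; pred: 22+0-6=16
Step 10: prey: 0+0-0=0; pred: 16+0-4=12
Step 11: prey: 0+0-0=0; pred: 12+0-3=9
Max prey = 33 at step 2

Answer: 33 2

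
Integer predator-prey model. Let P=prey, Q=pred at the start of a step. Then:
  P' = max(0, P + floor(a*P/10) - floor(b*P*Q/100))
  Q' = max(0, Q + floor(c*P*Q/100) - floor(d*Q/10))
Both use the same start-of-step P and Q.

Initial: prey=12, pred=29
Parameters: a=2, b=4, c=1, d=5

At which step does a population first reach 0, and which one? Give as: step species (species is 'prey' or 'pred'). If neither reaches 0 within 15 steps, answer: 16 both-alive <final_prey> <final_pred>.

Step 1: prey: 12+2-13=1; pred: 29+3-14=18
Step 2: prey: 1+0-0=1; pred: 18+0-9=9
Step 3: prey: 1+0-0=1; pred: 9+0-4=5
Step 4: prey: 1+0-0=1; pred: 5+0-2=3
Step 5: prey: 1+0-0=1; pred: 3+0-1=2
Step 6: prey: 1+0-0=1; pred: 2+0-1=1
Step 7: prey: 1+0-0=1; pred: 1+0-0=1
Steps 8-15: state stable at prey=1, pred=1 (no change)
No extinction within 15 steps

Answer: 16 both-alive 1 1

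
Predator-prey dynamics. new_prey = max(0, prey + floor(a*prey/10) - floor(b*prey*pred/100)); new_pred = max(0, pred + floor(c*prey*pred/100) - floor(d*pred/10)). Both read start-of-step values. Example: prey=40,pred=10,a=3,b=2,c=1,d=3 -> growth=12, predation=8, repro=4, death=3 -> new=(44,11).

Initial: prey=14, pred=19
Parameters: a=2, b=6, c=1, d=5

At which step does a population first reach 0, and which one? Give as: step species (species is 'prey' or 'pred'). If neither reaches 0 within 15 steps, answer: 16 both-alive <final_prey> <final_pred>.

Answer: 16 both-alive 1 1

Derivation:
Step 1: prey: 14+2-15=1; pred: 19+2-9=12
Step 2: prey: 1+0-0=1; pred: 12+0-6=6
Step 3: prey: 1+0-0=1; pred: 6+0-3=3
Step 4: prey: 1+0-0=1; pred: 3+0-1=2
Step 5: prey: 1+0-0=1; pred: 2+0-1=1
Step 6: prey: 1+0-0=1; pred: 1+0-0=1
Steps 7-15: state stable at prey=1, pred=1 (no change)
No extinction within 15 steps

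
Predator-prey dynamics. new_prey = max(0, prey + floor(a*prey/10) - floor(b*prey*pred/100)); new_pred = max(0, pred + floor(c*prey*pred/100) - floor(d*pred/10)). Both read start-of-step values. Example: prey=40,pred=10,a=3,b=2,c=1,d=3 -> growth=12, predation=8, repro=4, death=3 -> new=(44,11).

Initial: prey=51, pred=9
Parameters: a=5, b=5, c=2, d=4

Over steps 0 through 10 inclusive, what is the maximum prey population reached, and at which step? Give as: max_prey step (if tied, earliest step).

Answer: 54 1

Derivation:
Step 1: prey: 51+25-22=54; pred: 9+9-3=15
Step 2: prey: 54+27-40=41; pred: 15+16-6=25
Step 3: prey: 41+20-51=10; pred: 25+20-10=35
Step 4: prey: 10+5-17=0; pred: 35+7-14=28
Step 5: prey: 0+0-0=0; pred: 28+0-11=17
Step 6: prey: 0+0-0=0; pred: 17+0-6=11
Step 7: prey: 0+0-0=0; pred: 11+0-4=7
Step 8: prey: 0+0-0=0; pred: 7+0-2=5
Step 9: prey: 0+0-0=0; pred: 5+0-2=3
Step 10: prey: 0+0-0=0; pred: 3+0-1=2
Max prey = 54 at step 1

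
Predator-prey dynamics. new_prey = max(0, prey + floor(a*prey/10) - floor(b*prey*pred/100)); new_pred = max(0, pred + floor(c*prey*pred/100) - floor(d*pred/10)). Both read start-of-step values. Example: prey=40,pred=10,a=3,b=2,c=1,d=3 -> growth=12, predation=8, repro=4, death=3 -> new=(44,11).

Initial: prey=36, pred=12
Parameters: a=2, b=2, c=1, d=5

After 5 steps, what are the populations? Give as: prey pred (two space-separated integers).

Answer: 44 5

Derivation:
Step 1: prey: 36+7-8=35; pred: 12+4-6=10
Step 2: prey: 35+7-7=35; pred: 10+3-5=8
Step 3: prey: 35+7-5=37; pred: 8+2-4=6
Step 4: prey: 37+7-4=40; pred: 6+2-3=5
Step 5: prey: 40+8-4=44; pred: 5+2-2=5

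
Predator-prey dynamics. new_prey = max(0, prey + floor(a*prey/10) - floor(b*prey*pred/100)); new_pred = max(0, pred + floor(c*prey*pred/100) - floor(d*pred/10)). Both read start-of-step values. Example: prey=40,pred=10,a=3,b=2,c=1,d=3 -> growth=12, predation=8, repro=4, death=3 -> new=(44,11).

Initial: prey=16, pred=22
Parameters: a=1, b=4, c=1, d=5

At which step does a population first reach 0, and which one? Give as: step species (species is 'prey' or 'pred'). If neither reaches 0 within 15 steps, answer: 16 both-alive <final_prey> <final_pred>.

Answer: 16 both-alive 2 1

Derivation:
Step 1: prey: 16+1-14=3; pred: 22+3-11=14
Step 2: prey: 3+0-1=2; pred: 14+0-7=7
Step 3: prey: 2+0-0=2; pred: 7+0-3=4
Step 4: prey: 2+0-0=2; pred: 4+0-2=2
Step 5: prey: 2+0-0=2; pred: 2+0-1=1
Step 6: prey: 2+0-0=2; pred: 1+0-0=1
Steps 7-15: state stable at prey=2, pred=1 (no change)
No extinction within 15 steps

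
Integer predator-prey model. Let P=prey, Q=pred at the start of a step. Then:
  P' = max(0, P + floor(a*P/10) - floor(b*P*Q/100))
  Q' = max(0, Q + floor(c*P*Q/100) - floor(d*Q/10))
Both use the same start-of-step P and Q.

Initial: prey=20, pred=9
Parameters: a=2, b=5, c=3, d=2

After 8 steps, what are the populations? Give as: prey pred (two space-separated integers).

Answer: 1 7

Derivation:
Step 1: prey: 20+4-9=15; pred: 9+5-1=13
Step 2: prey: 15+3-9=9; pred: 13+5-2=16
Step 3: prey: 9+1-7=3; pred: 16+4-3=17
Step 4: prey: 3+0-2=1; pred: 17+1-3=15
Step 5: prey: 1+0-0=1; pred: 15+0-3=12
Step 6: prey: 1+0-0=1; pred: 12+0-2=10
Step 7: prey: 1+0-0=1; pred: 10+0-2=8
Step 8: prey: 1+0-0=1; pred: 8+0-1=7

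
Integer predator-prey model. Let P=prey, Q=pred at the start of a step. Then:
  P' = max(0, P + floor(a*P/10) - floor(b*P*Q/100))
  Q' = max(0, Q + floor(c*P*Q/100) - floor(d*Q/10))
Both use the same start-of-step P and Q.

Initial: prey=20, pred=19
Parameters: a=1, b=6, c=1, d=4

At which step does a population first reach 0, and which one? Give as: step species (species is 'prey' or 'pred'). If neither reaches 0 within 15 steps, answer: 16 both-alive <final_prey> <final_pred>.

Step 1: prey: 20+2-22=0; pred: 19+3-7=15
First extinction: prey at step 1

Answer: 1 prey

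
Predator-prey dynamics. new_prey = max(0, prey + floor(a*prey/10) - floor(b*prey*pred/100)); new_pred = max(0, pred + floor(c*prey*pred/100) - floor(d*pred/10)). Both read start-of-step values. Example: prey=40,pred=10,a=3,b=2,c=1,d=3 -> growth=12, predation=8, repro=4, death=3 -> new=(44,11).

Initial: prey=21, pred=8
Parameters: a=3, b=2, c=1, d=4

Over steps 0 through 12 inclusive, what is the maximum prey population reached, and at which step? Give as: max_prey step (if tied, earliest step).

Step 1: prey: 21+6-3=24; pred: 8+1-3=6
Step 2: prey: 24+7-2=29; pred: 6+1-2=5
Step 3: prey: 29+8-2=35; pred: 5+1-2=4
Step 4: prey: 35+10-2=43; pred: 4+1-1=4
Step 5: prey: 43+12-3=52; pred: 4+1-1=4
Step 6: prey: 52+15-4=63; pred: 4+2-1=5
Step 7: prey: 63+18-6=75; pred: 5+3-2=6
Step 8: prey: 75+22-9=88; pred: 6+4-2=8
Step 9: prey: 88+26-14=100; pred: 8+7-3=12
Step 10: prey: 100+30-24=106; pred: 12+12-4=20
Step 11: prey: 106+31-42=95; pred: 20+21-8=33
Step 12: prey: 95+28-62=61; pred: 33+31-13=51
Max prey = 106 at step 10

Answer: 106 10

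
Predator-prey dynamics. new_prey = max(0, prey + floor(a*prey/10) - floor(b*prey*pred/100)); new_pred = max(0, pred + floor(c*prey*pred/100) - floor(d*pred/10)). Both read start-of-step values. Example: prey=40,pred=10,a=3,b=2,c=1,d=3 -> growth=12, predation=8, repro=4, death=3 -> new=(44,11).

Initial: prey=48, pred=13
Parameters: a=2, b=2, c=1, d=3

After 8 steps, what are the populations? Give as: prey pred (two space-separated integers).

Answer: 12 14

Derivation:
Step 1: prey: 48+9-12=45; pred: 13+6-3=16
Step 2: prey: 45+9-14=40; pred: 16+7-4=19
Step 3: prey: 40+8-15=33; pred: 19+7-5=21
Step 4: prey: 33+6-13=26; pred: 21+6-6=21
Step 5: prey: 26+5-10=21; pred: 21+5-6=20
Step 6: prey: 21+4-8=17; pred: 20+4-6=18
Step 7: prey: 17+3-6=14; pred: 18+3-5=16
Step 8: prey: 14+2-4=12; pred: 16+2-4=14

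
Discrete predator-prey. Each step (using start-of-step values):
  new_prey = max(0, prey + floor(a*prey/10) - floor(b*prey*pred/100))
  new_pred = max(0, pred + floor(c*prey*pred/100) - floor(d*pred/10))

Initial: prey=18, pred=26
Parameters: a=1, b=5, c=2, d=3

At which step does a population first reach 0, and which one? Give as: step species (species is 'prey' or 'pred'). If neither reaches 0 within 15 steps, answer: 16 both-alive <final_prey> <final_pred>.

Answer: 1 prey

Derivation:
Step 1: prey: 18+1-23=0; pred: 26+9-7=28
First extinction: prey at step 1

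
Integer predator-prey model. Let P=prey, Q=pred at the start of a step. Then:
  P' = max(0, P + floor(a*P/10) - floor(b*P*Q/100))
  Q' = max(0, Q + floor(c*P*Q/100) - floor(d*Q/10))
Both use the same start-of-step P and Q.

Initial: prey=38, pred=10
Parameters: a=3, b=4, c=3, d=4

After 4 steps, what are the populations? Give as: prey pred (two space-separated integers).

Step 1: prey: 38+11-15=34; pred: 10+11-4=17
Step 2: prey: 34+10-23=21; pred: 17+17-6=28
Step 3: prey: 21+6-23=4; pred: 28+17-11=34
Step 4: prey: 4+1-5=0; pred: 34+4-13=25

Answer: 0 25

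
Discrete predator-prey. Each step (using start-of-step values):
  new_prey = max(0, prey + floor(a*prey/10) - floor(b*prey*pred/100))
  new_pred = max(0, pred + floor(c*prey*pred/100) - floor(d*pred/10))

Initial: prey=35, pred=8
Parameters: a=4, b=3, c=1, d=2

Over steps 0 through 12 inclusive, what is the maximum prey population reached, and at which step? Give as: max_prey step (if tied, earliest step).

Step 1: prey: 35+14-8=41; pred: 8+2-1=9
Step 2: prey: 41+16-11=46; pred: 9+3-1=11
Step 3: prey: 46+18-15=49; pred: 11+5-2=14
Step 4: prey: 49+19-20=48; pred: 14+6-2=18
Step 5: prey: 48+19-25=42; pred: 18+8-3=23
Step 6: prey: 42+16-28=30; pred: 23+9-4=28
Step 7: prey: 30+12-25=17; pred: 28+8-5=31
Step 8: prey: 17+6-15=8; pred: 31+5-6=30
Step 9: prey: 8+3-7=4; pred: 30+2-6=26
Step 10: prey: 4+1-3=2; pred: 26+1-5=22
Step 11: prey: 2+0-1=1; pred: 22+0-4=18
Step 12: prey: 1+0-0=1; pred: 18+0-3=15
Max prey = 49 at step 3

Answer: 49 3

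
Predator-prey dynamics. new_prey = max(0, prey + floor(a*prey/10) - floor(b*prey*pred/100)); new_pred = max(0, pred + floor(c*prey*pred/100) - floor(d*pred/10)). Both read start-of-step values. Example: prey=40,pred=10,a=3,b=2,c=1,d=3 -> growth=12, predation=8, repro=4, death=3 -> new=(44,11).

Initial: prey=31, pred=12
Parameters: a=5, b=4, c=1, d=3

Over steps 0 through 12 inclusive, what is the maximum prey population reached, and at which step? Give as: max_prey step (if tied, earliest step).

Answer: 35 4

Derivation:
Step 1: prey: 31+15-14=32; pred: 12+3-3=12
Step 2: prey: 32+16-15=33; pred: 12+3-3=12
Step 3: prey: 33+16-15=34; pred: 12+3-3=12
Step 4: prey: 34+17-16=35; pred: 12+4-3=13
Step 5: prey: 35+17-18=34; pred: 13+4-3=14
Step 6: prey: 34+17-19=32; pred: 14+4-4=14
Step 7: prey: 32+16-17=31; pred: 14+4-4=14
Step 8: prey: 31+15-17=29; pred: 14+4-4=14
Step 9: prey: 29+14-16=27; pred: 14+4-4=14
Step 10: prey: 27+13-15=25; pred: 14+3-4=13
Step 11: prey: 25+12-13=24; pred: 13+3-3=13
Step 12: prey: 24+12-12=24; pred: 13+3-3=13
Max prey = 35 at step 4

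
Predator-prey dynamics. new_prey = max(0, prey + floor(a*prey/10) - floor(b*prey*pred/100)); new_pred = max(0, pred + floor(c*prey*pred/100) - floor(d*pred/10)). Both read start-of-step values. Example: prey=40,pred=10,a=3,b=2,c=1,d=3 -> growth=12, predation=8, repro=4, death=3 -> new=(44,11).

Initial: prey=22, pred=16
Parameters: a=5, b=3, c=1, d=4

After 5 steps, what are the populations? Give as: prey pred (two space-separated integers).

Answer: 53 7

Derivation:
Step 1: prey: 22+11-10=23; pred: 16+3-6=13
Step 2: prey: 23+11-8=26; pred: 13+2-5=10
Step 3: prey: 26+13-7=32; pred: 10+2-4=8
Step 4: prey: 32+16-7=41; pred: 8+2-3=7
Step 5: prey: 41+20-8=53; pred: 7+2-2=7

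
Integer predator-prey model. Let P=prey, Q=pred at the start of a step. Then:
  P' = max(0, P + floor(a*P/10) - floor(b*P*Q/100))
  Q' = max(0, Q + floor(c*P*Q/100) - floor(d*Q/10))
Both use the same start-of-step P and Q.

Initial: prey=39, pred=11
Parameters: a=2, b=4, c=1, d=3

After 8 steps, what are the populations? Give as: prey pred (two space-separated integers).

Step 1: prey: 39+7-17=29; pred: 11+4-3=12
Step 2: prey: 29+5-13=21; pred: 12+3-3=12
Step 3: prey: 21+4-10=15; pred: 12+2-3=11
Step 4: prey: 15+3-6=12; pred: 11+1-3=9
Step 5: prey: 12+2-4=10; pred: 9+1-2=8
Step 6: prey: 10+2-3=9; pred: 8+0-2=6
Step 7: prey: 9+1-2=8; pred: 6+0-1=5
Step 8: prey: 8+1-1=8; pred: 5+0-1=4

Answer: 8 4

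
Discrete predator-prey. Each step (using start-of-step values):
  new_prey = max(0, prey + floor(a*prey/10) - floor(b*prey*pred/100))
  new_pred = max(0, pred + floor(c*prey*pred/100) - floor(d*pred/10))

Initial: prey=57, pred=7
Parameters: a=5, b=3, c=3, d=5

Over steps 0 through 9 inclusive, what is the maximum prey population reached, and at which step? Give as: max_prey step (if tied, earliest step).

Step 1: prey: 57+28-11=74; pred: 7+11-3=15
Step 2: prey: 74+37-33=78; pred: 15+33-7=41
Step 3: prey: 78+39-95=22; pred: 41+95-20=116
Step 4: prey: 22+11-76=0; pred: 116+76-58=134
Step 5: prey: 0+0-0=0; pred: 134+0-67=67
Step 6: prey: 0+0-0=0; pred: 67+0-33=34
Step 7: prey: 0+0-0=0; pred: 34+0-17=17
Step 8: prey: 0+0-0=0; pred: 17+0-8=9
Step 9: prey: 0+0-0=0; pred: 9+0-4=5
Max prey = 78 at step 2

Answer: 78 2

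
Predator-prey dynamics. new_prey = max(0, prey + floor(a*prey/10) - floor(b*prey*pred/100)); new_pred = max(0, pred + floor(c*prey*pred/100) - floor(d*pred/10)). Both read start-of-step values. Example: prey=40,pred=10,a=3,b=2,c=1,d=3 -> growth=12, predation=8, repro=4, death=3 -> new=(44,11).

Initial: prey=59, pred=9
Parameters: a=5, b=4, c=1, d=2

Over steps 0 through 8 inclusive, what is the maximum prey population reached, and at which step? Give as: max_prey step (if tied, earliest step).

Answer: 67 1

Derivation:
Step 1: prey: 59+29-21=67; pred: 9+5-1=13
Step 2: prey: 67+33-34=66; pred: 13+8-2=19
Step 3: prey: 66+33-50=49; pred: 19+12-3=28
Step 4: prey: 49+24-54=19; pred: 28+13-5=36
Step 5: prey: 19+9-27=1; pred: 36+6-7=35
Step 6: prey: 1+0-1=0; pred: 35+0-7=28
Step 7: prey: 0+0-0=0; pred: 28+0-5=23
Step 8: prey: 0+0-0=0; pred: 23+0-4=19
Max prey = 67 at step 1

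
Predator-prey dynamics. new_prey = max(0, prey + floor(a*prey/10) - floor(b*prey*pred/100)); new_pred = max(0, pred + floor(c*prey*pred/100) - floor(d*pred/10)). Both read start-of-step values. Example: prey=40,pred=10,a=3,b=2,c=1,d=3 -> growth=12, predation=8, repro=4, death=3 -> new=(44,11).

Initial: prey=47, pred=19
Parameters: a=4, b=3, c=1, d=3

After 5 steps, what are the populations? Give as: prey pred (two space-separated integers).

Answer: 12 18

Derivation:
Step 1: prey: 47+18-26=39; pred: 19+8-5=22
Step 2: prey: 39+15-25=29; pred: 22+8-6=24
Step 3: prey: 29+11-20=20; pred: 24+6-7=23
Step 4: prey: 20+8-13=15; pred: 23+4-6=21
Step 5: prey: 15+6-9=12; pred: 21+3-6=18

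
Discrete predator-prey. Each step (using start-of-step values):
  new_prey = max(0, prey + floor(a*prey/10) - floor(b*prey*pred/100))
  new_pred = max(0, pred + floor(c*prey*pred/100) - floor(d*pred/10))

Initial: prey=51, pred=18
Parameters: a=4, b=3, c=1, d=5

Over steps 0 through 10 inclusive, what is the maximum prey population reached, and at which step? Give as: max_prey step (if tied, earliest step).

Answer: 83 10

Derivation:
Step 1: prey: 51+20-27=44; pred: 18+9-9=18
Step 2: prey: 44+17-23=38; pred: 18+7-9=16
Step 3: prey: 38+15-18=35; pred: 16+6-8=14
Step 4: prey: 35+14-14=35; pred: 14+4-7=11
Step 5: prey: 35+14-11=38; pred: 11+3-5=9
Step 6: prey: 38+15-10=43; pred: 9+3-4=8
Step 7: prey: 43+17-10=50; pred: 8+3-4=7
Step 8: prey: 50+20-10=60; pred: 7+3-3=7
Step 9: prey: 60+24-12=72; pred: 7+4-3=8
Step 10: prey: 72+28-17=83; pred: 8+5-4=9
Max prey = 83 at step 10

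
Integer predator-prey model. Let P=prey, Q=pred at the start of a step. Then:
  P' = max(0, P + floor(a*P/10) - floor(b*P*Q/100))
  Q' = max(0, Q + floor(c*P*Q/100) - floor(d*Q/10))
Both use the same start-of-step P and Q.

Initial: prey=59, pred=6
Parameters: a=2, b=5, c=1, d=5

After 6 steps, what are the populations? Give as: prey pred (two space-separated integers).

Answer: 37 4

Derivation:
Step 1: prey: 59+11-17=53; pred: 6+3-3=6
Step 2: prey: 53+10-15=48; pred: 6+3-3=6
Step 3: prey: 48+9-14=43; pred: 6+2-3=5
Step 4: prey: 43+8-10=41; pred: 5+2-2=5
Step 5: prey: 41+8-10=39; pred: 5+2-2=5
Step 6: prey: 39+7-9=37; pred: 5+1-2=4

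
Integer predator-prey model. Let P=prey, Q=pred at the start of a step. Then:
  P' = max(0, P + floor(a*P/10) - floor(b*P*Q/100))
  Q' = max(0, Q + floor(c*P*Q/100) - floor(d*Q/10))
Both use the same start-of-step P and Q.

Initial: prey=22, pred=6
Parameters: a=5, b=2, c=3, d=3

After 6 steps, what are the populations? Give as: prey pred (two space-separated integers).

Answer: 0 159

Derivation:
Step 1: prey: 22+11-2=31; pred: 6+3-1=8
Step 2: prey: 31+15-4=42; pred: 8+7-2=13
Step 3: prey: 42+21-10=53; pred: 13+16-3=26
Step 4: prey: 53+26-27=52; pred: 26+41-7=60
Step 5: prey: 52+26-62=16; pred: 60+93-18=135
Step 6: prey: 16+8-43=0; pred: 135+64-40=159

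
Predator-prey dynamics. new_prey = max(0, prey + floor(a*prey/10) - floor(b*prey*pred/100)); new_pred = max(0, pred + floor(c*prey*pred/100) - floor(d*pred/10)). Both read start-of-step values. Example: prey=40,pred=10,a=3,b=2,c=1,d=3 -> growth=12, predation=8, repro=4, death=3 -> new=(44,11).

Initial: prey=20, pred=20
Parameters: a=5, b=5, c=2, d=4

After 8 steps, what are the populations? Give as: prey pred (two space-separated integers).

Answer: 9 2

Derivation:
Step 1: prey: 20+10-20=10; pred: 20+8-8=20
Step 2: prey: 10+5-10=5; pred: 20+4-8=16
Step 3: prey: 5+2-4=3; pred: 16+1-6=11
Step 4: prey: 3+1-1=3; pred: 11+0-4=7
Step 5: prey: 3+1-1=3; pred: 7+0-2=5
Step 6: prey: 3+1-0=4; pred: 5+0-2=3
Step 7: prey: 4+2-0=6; pred: 3+0-1=2
Step 8: prey: 6+3-0=9; pred: 2+0-0=2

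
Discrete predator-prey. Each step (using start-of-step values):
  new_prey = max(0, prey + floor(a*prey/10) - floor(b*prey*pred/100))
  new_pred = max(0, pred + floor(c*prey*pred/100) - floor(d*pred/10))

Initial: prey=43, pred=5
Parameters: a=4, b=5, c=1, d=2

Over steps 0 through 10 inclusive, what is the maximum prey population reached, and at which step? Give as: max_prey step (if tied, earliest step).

Answer: 55 2

Derivation:
Step 1: prey: 43+17-10=50; pred: 5+2-1=6
Step 2: prey: 50+20-15=55; pred: 6+3-1=8
Step 3: prey: 55+22-22=55; pred: 8+4-1=11
Step 4: prey: 55+22-30=47; pred: 11+6-2=15
Step 5: prey: 47+18-35=30; pred: 15+7-3=19
Step 6: prey: 30+12-28=14; pred: 19+5-3=21
Step 7: prey: 14+5-14=5; pred: 21+2-4=19
Step 8: prey: 5+2-4=3; pred: 19+0-3=16
Step 9: prey: 3+1-2=2; pred: 16+0-3=13
Step 10: prey: 2+0-1=1; pred: 13+0-2=11
Max prey = 55 at step 2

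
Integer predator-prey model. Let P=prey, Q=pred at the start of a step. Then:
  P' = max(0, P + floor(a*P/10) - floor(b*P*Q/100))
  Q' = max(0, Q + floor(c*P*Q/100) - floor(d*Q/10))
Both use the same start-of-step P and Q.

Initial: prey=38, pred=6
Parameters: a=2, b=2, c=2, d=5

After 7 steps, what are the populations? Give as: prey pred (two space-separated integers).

Answer: 19 29

Derivation:
Step 1: prey: 38+7-4=41; pred: 6+4-3=7
Step 2: prey: 41+8-5=44; pred: 7+5-3=9
Step 3: prey: 44+8-7=45; pred: 9+7-4=12
Step 4: prey: 45+9-10=44; pred: 12+10-6=16
Step 5: prey: 44+8-14=38; pred: 16+14-8=22
Step 6: prey: 38+7-16=29; pred: 22+16-11=27
Step 7: prey: 29+5-15=19; pred: 27+15-13=29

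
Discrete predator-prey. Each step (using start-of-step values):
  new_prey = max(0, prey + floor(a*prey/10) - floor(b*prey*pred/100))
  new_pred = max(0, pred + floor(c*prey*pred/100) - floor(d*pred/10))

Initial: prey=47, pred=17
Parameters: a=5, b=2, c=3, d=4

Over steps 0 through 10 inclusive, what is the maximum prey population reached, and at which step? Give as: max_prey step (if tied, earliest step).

Step 1: prey: 47+23-15=55; pred: 17+23-6=34
Step 2: prey: 55+27-37=45; pred: 34+56-13=77
Step 3: prey: 45+22-69=0; pred: 77+103-30=150
Step 4: prey: 0+0-0=0; pred: 150+0-60=90
Step 5: prey: 0+0-0=0; pred: 90+0-36=54
Step 6: prey: 0+0-0=0; pred: 54+0-21=33
Step 7: prey: 0+0-0=0; pred: 33+0-13=20
Step 8: prey: 0+0-0=0; pred: 20+0-8=12
Step 9: prey: 0+0-0=0; pred: 12+0-4=8
Step 10: prey: 0+0-0=0; pred: 8+0-3=5
Max prey = 55 at step 1

Answer: 55 1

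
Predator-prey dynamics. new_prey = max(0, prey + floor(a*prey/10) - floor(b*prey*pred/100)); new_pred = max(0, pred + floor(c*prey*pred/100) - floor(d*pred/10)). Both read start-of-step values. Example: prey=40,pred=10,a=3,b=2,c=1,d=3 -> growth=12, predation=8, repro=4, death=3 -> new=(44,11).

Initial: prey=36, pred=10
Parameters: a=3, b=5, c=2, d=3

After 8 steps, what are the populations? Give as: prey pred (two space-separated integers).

Step 1: prey: 36+10-18=28; pred: 10+7-3=14
Step 2: prey: 28+8-19=17; pred: 14+7-4=17
Step 3: prey: 17+5-14=8; pred: 17+5-5=17
Step 4: prey: 8+2-6=4; pred: 17+2-5=14
Step 5: prey: 4+1-2=3; pred: 14+1-4=11
Step 6: prey: 3+0-1=2; pred: 11+0-3=8
Step 7: prey: 2+0-0=2; pred: 8+0-2=6
Step 8: prey: 2+0-0=2; pred: 6+0-1=5

Answer: 2 5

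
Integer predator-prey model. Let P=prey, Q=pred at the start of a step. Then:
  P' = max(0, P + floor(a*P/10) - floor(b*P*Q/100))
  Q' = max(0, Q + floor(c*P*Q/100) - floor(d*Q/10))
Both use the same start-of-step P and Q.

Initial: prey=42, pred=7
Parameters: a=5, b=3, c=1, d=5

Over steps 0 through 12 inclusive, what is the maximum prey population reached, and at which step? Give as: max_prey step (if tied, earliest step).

Step 1: prey: 42+21-8=55; pred: 7+2-3=6
Step 2: prey: 55+27-9=73; pred: 6+3-3=6
Step 3: prey: 73+36-13=96; pred: 6+4-3=7
Step 4: prey: 96+48-20=124; pred: 7+6-3=10
Step 5: prey: 124+62-37=149; pred: 10+12-5=17
Step 6: prey: 149+74-75=148; pred: 17+25-8=34
Step 7: prey: 148+74-150=72; pred: 34+50-17=67
Step 8: prey: 72+36-144=0; pred: 67+48-33=82
Step 9: prey: 0+0-0=0; pred: 82+0-41=41
Step 10: prey: 0+0-0=0; pred: 41+0-20=21
Step 11: prey: 0+0-0=0; pred: 21+0-10=11
Step 12: prey: 0+0-0=0; pred: 11+0-5=6
Max prey = 149 at step 5

Answer: 149 5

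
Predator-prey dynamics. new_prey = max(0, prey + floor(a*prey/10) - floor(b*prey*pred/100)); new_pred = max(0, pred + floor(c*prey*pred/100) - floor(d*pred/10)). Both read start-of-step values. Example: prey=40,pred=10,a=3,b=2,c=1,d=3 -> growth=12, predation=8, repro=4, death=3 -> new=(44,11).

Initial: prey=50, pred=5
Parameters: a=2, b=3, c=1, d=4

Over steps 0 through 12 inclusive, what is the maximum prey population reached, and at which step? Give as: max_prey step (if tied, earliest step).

Step 1: prey: 50+10-7=53; pred: 5+2-2=5
Step 2: prey: 53+10-7=56; pred: 5+2-2=5
Step 3: prey: 56+11-8=59; pred: 5+2-2=5
Step 4: prey: 59+11-8=62; pred: 5+2-2=5
Step 5: prey: 62+12-9=65; pred: 5+3-2=6
Step 6: prey: 65+13-11=67; pred: 6+3-2=7
Step 7: prey: 67+13-14=66; pred: 7+4-2=9
Step 8: prey: 66+13-17=62; pred: 9+5-3=11
Step 9: prey: 62+12-20=54; pred: 11+6-4=13
Step 10: prey: 54+10-21=43; pred: 13+7-5=15
Step 11: prey: 43+8-19=32; pred: 15+6-6=15
Step 12: prey: 32+6-14=24; pred: 15+4-6=13
Max prey = 67 at step 6

Answer: 67 6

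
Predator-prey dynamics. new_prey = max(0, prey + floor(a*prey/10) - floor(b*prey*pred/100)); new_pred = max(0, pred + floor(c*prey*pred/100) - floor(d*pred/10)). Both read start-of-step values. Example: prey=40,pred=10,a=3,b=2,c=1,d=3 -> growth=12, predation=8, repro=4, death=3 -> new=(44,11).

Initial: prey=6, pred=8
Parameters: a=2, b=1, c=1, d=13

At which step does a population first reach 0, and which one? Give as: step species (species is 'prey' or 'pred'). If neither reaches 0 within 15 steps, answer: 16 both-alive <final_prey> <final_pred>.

Step 1: prey: 6+1-0=7; pred: 8+0-10=0
First extinction: pred at step 1

Answer: 1 pred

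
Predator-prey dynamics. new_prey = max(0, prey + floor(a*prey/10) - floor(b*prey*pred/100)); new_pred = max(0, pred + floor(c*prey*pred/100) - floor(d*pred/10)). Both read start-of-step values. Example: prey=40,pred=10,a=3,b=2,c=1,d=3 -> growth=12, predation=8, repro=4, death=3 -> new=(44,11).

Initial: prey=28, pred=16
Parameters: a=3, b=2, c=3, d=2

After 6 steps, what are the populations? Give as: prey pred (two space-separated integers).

Step 1: prey: 28+8-8=28; pred: 16+13-3=26
Step 2: prey: 28+8-14=22; pred: 26+21-5=42
Step 3: prey: 22+6-18=10; pred: 42+27-8=61
Step 4: prey: 10+3-12=1; pred: 61+18-12=67
Step 5: prey: 1+0-1=0; pred: 67+2-13=56
Step 6: prey: 0+0-0=0; pred: 56+0-11=45

Answer: 0 45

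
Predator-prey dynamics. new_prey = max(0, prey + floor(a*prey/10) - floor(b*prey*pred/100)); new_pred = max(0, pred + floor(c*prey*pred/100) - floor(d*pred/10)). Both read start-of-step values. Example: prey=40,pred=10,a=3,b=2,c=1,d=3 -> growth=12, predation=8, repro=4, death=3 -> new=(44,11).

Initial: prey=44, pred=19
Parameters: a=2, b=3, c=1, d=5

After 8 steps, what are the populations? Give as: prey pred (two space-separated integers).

Answer: 19 1

Derivation:
Step 1: prey: 44+8-25=27; pred: 19+8-9=18
Step 2: prey: 27+5-14=18; pred: 18+4-9=13
Step 3: prey: 18+3-7=14; pred: 13+2-6=9
Step 4: prey: 14+2-3=13; pred: 9+1-4=6
Step 5: prey: 13+2-2=13; pred: 6+0-3=3
Step 6: prey: 13+2-1=14; pred: 3+0-1=2
Step 7: prey: 14+2-0=16; pred: 2+0-1=1
Step 8: prey: 16+3-0=19; pred: 1+0-0=1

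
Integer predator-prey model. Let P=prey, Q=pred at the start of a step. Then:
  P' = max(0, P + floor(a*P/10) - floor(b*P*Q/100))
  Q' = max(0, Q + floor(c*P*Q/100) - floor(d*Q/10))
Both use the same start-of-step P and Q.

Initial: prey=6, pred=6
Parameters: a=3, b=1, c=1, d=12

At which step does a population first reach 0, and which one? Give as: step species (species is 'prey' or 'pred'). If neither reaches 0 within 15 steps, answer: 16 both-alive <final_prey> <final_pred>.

Answer: 1 pred

Derivation:
Step 1: prey: 6+1-0=7; pred: 6+0-7=0
First extinction: pred at step 1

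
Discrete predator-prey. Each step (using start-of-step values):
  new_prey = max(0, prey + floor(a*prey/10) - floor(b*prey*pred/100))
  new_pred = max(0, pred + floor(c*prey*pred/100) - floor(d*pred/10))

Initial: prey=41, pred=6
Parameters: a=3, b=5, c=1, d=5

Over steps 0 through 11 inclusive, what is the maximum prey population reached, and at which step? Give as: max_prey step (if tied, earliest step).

Answer: 64 10

Derivation:
Step 1: prey: 41+12-12=41; pred: 6+2-3=5
Step 2: prey: 41+12-10=43; pred: 5+2-2=5
Step 3: prey: 43+12-10=45; pred: 5+2-2=5
Step 4: prey: 45+13-11=47; pred: 5+2-2=5
Step 5: prey: 47+14-11=50; pred: 5+2-2=5
Step 6: prey: 50+15-12=53; pred: 5+2-2=5
Step 7: prey: 53+15-13=55; pred: 5+2-2=5
Step 8: prey: 55+16-13=58; pred: 5+2-2=5
Step 9: prey: 58+17-14=61; pred: 5+2-2=5
Step 10: prey: 61+18-15=64; pred: 5+3-2=6
Step 11: prey: 64+19-19=64; pred: 6+3-3=6
Max prey = 64 at step 10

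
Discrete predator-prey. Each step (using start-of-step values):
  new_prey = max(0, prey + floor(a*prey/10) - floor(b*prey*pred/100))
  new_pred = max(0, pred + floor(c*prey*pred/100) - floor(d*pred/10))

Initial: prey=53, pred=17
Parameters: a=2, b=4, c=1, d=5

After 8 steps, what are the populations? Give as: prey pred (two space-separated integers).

Step 1: prey: 53+10-36=27; pred: 17+9-8=18
Step 2: prey: 27+5-19=13; pred: 18+4-9=13
Step 3: prey: 13+2-6=9; pred: 13+1-6=8
Step 4: prey: 9+1-2=8; pred: 8+0-4=4
Step 5: prey: 8+1-1=8; pred: 4+0-2=2
Step 6: prey: 8+1-0=9; pred: 2+0-1=1
Step 7: prey: 9+1-0=10; pred: 1+0-0=1
Step 8: prey: 10+2-0=12; pred: 1+0-0=1

Answer: 12 1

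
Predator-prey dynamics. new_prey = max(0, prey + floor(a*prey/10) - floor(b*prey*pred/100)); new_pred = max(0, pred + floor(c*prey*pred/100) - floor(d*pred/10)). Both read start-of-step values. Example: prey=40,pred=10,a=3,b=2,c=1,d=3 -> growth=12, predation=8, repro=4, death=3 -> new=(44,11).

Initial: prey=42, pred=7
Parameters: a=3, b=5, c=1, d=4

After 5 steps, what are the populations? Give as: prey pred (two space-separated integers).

Step 1: prey: 42+12-14=40; pred: 7+2-2=7
Step 2: prey: 40+12-14=38; pred: 7+2-2=7
Step 3: prey: 38+11-13=36; pred: 7+2-2=7
Step 4: prey: 36+10-12=34; pred: 7+2-2=7
Step 5: prey: 34+10-11=33; pred: 7+2-2=7

Answer: 33 7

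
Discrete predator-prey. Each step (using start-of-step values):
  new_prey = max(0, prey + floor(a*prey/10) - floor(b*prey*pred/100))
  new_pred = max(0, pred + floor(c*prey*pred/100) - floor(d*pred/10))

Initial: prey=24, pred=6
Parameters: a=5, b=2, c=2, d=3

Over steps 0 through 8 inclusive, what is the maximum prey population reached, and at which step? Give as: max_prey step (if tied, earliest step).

Answer: 75 4

Derivation:
Step 1: prey: 24+12-2=34; pred: 6+2-1=7
Step 2: prey: 34+17-4=47; pred: 7+4-2=9
Step 3: prey: 47+23-8=62; pred: 9+8-2=15
Step 4: prey: 62+31-18=75; pred: 15+18-4=29
Step 5: prey: 75+37-43=69; pred: 29+43-8=64
Step 6: prey: 69+34-88=15; pred: 64+88-19=133
Step 7: prey: 15+7-39=0; pred: 133+39-39=133
Step 8: prey: 0+0-0=0; pred: 133+0-39=94
Max prey = 75 at step 4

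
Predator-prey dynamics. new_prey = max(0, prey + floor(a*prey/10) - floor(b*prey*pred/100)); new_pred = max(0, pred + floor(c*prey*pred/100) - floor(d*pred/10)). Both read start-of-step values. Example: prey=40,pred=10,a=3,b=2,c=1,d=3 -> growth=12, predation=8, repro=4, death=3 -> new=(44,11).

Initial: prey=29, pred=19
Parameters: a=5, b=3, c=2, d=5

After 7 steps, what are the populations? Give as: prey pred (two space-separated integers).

Step 1: prey: 29+14-16=27; pred: 19+11-9=21
Step 2: prey: 27+13-17=23; pred: 21+11-10=22
Step 3: prey: 23+11-15=19; pred: 22+10-11=21
Step 4: prey: 19+9-11=17; pred: 21+7-10=18
Step 5: prey: 17+8-9=16; pred: 18+6-9=15
Step 6: prey: 16+8-7=17; pred: 15+4-7=12
Step 7: prey: 17+8-6=19; pred: 12+4-6=10

Answer: 19 10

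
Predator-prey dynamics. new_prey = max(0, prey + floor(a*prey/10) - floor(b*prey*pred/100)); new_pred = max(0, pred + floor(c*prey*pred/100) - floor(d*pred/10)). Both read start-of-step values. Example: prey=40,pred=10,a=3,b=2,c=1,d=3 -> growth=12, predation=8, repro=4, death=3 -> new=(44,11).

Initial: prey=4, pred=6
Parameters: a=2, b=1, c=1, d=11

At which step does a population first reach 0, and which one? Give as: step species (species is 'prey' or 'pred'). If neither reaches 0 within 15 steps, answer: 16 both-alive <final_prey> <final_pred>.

Answer: 1 pred

Derivation:
Step 1: prey: 4+0-0=4; pred: 6+0-6=0
First extinction: pred at step 1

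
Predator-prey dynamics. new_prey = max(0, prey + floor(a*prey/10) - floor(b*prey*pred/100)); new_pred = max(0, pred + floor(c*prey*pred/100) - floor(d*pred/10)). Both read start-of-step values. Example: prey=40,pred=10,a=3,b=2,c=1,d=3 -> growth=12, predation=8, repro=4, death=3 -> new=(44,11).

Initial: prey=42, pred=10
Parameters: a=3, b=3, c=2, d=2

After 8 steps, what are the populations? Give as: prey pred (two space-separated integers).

Answer: 0 20

Derivation:
Step 1: prey: 42+12-12=42; pred: 10+8-2=16
Step 2: prey: 42+12-20=34; pred: 16+13-3=26
Step 3: prey: 34+10-26=18; pred: 26+17-5=38
Step 4: prey: 18+5-20=3; pred: 38+13-7=44
Step 5: prey: 3+0-3=0; pred: 44+2-8=38
Step 6: prey: 0+0-0=0; pred: 38+0-7=31
Step 7: prey: 0+0-0=0; pred: 31+0-6=25
Step 8: prey: 0+0-0=0; pred: 25+0-5=20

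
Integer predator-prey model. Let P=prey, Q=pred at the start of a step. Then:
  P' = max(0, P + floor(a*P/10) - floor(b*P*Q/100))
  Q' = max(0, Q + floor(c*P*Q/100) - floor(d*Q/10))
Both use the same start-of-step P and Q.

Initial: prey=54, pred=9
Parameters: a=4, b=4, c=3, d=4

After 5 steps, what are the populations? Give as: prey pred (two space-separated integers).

Answer: 0 27

Derivation:
Step 1: prey: 54+21-19=56; pred: 9+14-3=20
Step 2: prey: 56+22-44=34; pred: 20+33-8=45
Step 3: prey: 34+13-61=0; pred: 45+45-18=72
Step 4: prey: 0+0-0=0; pred: 72+0-28=44
Step 5: prey: 0+0-0=0; pred: 44+0-17=27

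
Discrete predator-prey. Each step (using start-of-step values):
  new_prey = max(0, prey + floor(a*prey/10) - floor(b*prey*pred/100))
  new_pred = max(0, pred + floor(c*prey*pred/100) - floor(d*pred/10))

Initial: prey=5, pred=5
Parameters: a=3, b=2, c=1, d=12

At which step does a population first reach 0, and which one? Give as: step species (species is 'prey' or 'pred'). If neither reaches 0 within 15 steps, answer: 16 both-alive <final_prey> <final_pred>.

Answer: 1 pred

Derivation:
Step 1: prey: 5+1-0=6; pred: 5+0-6=0
First extinction: pred at step 1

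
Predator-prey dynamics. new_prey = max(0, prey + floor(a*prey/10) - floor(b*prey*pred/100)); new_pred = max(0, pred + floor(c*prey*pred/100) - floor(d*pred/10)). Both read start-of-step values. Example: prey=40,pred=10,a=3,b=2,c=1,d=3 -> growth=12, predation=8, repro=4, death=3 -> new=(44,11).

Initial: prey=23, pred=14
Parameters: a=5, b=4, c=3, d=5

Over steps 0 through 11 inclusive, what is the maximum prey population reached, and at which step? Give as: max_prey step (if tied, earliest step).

Answer: 26 11

Derivation:
Step 1: prey: 23+11-12=22; pred: 14+9-7=16
Step 2: prey: 22+11-14=19; pred: 16+10-8=18
Step 3: prey: 19+9-13=15; pred: 18+10-9=19
Step 4: prey: 15+7-11=11; pred: 19+8-9=18
Step 5: prey: 11+5-7=9; pred: 18+5-9=14
Step 6: prey: 9+4-5=8; pred: 14+3-7=10
Step 7: prey: 8+4-3=9; pred: 10+2-5=7
Step 8: prey: 9+4-2=11; pred: 7+1-3=5
Step 9: prey: 11+5-2=14; pred: 5+1-2=4
Step 10: prey: 14+7-2=19; pred: 4+1-2=3
Step 11: prey: 19+9-2=26; pred: 3+1-1=3
Max prey = 26 at step 11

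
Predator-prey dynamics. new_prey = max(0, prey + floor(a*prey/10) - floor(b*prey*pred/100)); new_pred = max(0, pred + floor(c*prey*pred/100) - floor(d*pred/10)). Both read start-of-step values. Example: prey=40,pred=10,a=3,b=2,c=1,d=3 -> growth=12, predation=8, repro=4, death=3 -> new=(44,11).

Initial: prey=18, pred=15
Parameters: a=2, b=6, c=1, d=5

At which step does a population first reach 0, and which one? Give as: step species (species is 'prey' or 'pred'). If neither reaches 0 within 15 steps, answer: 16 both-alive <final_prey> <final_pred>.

Step 1: prey: 18+3-16=5; pred: 15+2-7=10
Step 2: prey: 5+1-3=3; pred: 10+0-5=5
Step 3: prey: 3+0-0=3; pred: 5+0-2=3
Step 4: prey: 3+0-0=3; pred: 3+0-1=2
Step 5: prey: 3+0-0=3; pred: 2+0-1=1
Step 6: prey: 3+0-0=3; pred: 1+0-0=1
Steps 7-15: state stable at prey=3, pred=1 (no change)
No extinction within 15 steps

Answer: 16 both-alive 3 1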